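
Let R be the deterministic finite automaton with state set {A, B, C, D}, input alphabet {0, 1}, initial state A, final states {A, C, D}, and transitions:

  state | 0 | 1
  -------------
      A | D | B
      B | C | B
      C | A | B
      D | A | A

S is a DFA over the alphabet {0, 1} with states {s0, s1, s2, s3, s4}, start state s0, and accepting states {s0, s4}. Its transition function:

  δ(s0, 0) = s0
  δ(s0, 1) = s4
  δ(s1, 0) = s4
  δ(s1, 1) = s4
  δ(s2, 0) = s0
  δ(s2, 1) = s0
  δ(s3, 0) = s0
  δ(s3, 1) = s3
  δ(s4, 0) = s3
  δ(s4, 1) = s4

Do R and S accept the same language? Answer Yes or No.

No

The string 10 is accepted by R but rejected by S.
So L(R) ≠ L(S).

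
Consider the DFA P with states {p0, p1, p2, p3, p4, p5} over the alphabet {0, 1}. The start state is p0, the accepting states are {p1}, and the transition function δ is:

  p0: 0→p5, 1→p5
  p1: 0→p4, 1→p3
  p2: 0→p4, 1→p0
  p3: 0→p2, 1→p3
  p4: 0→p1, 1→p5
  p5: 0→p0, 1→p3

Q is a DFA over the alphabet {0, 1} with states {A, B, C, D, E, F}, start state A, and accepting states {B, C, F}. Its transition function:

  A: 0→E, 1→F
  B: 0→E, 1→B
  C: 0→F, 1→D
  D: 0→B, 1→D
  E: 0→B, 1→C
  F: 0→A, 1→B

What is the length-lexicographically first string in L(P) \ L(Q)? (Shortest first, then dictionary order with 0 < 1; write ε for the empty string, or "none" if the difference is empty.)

The string 01000 is accepted by P but not by Q.
No shorter string lies in the difference, and 01000 is the lexicographically first length-5 string in L(P) \ L(Q).

01000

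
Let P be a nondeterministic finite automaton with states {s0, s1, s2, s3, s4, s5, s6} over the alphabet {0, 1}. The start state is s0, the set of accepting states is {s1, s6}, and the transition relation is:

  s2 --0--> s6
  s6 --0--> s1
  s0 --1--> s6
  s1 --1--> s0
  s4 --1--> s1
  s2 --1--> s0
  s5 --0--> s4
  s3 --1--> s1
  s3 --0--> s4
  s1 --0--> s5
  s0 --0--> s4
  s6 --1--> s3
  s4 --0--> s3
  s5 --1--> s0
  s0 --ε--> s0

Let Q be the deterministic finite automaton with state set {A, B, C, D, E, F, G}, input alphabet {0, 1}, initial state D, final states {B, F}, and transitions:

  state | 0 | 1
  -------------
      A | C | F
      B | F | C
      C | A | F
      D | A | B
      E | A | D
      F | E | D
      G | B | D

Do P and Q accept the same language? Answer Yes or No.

Exploring the product automaton P × Q from the start pair (s0, D), following both machines on each input symbol, reaches 6 state pairs: (s0, D), (s4, A), (s6, B), (s3, C), (s1, F), (s5, E).
P accepts in {s1, s6} and Q accepts in {B, F}. In every reachable pair the two components are either both accepting — (s6, B), (s1, F) — or both non-accepting, so no string is accepted by exactly one of the machines: L(P) \ L(Q) and L(Q) \ L(P) are both empty.
Hence every string is accepted by P iff it is accepted by Q, and the two languages coincide.

Yes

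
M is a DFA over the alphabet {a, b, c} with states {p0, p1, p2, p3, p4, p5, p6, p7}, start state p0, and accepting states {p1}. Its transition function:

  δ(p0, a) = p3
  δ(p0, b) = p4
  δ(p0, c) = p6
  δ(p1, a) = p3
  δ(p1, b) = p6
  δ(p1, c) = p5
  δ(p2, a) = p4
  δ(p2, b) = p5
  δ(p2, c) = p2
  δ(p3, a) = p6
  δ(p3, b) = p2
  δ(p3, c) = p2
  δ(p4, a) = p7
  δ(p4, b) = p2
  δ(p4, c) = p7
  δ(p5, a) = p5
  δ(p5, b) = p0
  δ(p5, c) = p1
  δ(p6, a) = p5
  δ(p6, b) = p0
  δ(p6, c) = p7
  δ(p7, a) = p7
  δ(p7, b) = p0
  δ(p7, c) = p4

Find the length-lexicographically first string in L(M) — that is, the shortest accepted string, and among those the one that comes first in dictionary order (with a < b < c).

cac

A breadth-first search from p0 reaches an accepting state first via the path p0 → p6 → p5 → p1 on input cac.
No string of length < 3 is accepted (BFS exhausts all shorter strings without reaching an accepting state), and cac is the lexicographically least accepting string of length 3.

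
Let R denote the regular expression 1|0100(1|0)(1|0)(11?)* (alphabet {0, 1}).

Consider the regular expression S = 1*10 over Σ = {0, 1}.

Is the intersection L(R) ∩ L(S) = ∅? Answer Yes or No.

Converting the expression R to a DFA (subset construction, then merging equivalent states) gives the minimal DFA with states {r0, r1, r2, r3, r4, r5, r6, r7, r8}, start state r0, accepting states {r2, r8} and transitions r0: 0→r1, 1→r2; r1: 0→r3, 1→r4; r2: 0→r3, 1→r3; r3: 0→r3, 1→r3; r4: 0→r5, 1→r3; r5: 0→r6, 1→r3; r6: 0→r7, 1→r7; r7: 0→r8, 1→r8; r8: 0→r3, 1→r8.
Converting the expression S to a DFA (subset construction, then merging equivalent states) gives the minimal DFA with states {s0, s1, s2, s3}, start state s0, accepting states {s3} and transitions s0: 0→s1, 1→s2; s1: 0→s1, 1→s1; s2: 0→s3, 1→s2; s3: 0→s1, 1→s1.
Exploring the product automaton R × S from the start pair (r0, s0), following both machines on each input symbol, reaches 11 state pairs: (r0, s0), (r1, s1), (r2, s2), (r3, s1), (r4, s1), (r3, s3), (r3, s2), (r5, s1), (r6, s1), (r7, s1), (r8, s1).
R accepts in {r2, r8} and S accepts in {s3}; no reachable pair has both components accepting, so no string drives both machines to acceptance simultaneously and L(R) ∩ L(S) = ∅.
So no string is accepted by both, and the intersection is empty.

Yes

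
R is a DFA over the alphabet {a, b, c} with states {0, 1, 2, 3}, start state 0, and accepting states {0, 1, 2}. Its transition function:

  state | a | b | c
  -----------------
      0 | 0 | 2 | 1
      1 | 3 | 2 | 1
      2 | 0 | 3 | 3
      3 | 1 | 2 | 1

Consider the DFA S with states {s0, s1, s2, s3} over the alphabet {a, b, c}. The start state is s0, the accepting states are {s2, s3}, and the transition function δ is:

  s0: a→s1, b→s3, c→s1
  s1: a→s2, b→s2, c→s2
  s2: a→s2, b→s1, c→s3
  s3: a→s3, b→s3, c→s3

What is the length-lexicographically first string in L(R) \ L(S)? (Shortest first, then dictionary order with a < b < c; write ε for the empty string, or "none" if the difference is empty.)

ε

The empty string ε is accepted by R but not by S.
Since ε is the unique shortest string, it is the required witness.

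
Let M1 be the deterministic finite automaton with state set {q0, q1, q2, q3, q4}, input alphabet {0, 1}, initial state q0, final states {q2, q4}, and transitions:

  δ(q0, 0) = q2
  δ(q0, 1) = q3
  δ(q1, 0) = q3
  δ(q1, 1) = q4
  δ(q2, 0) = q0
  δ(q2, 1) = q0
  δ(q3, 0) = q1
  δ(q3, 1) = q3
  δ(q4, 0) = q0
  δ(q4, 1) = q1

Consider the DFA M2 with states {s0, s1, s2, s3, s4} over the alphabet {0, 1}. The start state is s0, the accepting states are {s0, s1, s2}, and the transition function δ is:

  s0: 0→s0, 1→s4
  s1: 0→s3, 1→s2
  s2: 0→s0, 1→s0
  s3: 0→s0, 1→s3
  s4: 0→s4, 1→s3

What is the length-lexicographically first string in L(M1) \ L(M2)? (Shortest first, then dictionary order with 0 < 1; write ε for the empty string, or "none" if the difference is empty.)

The string 010 is accepted by M1 but not by M2.
No shorter string lies in the difference, and 010 is the lexicographically first length-3 string in L(M1) \ L(M2).

010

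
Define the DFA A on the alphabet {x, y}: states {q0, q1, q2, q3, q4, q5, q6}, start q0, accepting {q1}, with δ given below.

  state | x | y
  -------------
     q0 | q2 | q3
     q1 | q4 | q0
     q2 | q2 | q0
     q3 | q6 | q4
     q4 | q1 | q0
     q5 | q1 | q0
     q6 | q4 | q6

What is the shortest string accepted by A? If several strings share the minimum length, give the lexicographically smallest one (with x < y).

A breadth-first search from q0 reaches an accepting state first via the path q0 → q3 → q4 → q1 on input yyx.
No string of length < 3 is accepted (BFS exhausts all shorter strings without reaching an accepting state), and yyx is the lexicographically least accepting string of length 3.

yyx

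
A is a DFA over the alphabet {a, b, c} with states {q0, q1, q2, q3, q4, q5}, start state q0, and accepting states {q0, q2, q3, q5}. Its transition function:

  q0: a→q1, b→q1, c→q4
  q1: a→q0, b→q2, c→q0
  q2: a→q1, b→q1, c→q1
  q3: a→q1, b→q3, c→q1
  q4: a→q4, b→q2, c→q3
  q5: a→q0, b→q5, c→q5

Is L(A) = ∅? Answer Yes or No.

No

The empty string ε is accepted: the run q0 ends in the accepting state q0.
Since at least one string is accepted, L(A) is not empty.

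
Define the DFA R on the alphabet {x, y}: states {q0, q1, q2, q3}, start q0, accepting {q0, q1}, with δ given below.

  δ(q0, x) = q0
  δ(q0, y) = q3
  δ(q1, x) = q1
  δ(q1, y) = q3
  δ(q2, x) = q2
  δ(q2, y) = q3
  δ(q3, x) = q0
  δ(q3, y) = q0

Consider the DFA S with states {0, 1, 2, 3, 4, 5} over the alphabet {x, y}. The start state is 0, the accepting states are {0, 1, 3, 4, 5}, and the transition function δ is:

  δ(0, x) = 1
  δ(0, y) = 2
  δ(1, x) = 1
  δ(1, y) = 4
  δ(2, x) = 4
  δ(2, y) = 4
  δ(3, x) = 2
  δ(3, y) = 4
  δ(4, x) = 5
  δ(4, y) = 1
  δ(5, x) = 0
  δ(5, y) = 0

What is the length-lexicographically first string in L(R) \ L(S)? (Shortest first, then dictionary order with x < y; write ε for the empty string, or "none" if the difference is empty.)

xyxyy

The string xyxyy is accepted by R but not by S.
No shorter string lies in the difference, and xyxyy is the lexicographically first length-5 string in L(R) \ L(S).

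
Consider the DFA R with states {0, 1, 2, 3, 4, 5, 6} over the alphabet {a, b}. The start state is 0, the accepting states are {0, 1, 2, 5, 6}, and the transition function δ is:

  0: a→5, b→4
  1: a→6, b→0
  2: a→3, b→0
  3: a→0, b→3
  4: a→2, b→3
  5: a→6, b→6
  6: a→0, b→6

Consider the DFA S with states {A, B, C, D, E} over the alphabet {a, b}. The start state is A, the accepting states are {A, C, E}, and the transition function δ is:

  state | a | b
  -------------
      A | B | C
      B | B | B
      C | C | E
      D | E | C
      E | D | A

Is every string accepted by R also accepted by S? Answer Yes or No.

No

The string a is in L(R) but not in L(S).
So L(R) ⊄ L(S).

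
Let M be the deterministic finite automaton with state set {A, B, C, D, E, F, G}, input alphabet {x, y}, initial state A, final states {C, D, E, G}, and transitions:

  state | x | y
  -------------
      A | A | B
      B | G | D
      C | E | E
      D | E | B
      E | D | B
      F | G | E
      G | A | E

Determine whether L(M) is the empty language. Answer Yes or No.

No

The string yx is accepted: the run A → B → G ends in the accepting state G.
Since at least one string is accepted, L(M) is not empty.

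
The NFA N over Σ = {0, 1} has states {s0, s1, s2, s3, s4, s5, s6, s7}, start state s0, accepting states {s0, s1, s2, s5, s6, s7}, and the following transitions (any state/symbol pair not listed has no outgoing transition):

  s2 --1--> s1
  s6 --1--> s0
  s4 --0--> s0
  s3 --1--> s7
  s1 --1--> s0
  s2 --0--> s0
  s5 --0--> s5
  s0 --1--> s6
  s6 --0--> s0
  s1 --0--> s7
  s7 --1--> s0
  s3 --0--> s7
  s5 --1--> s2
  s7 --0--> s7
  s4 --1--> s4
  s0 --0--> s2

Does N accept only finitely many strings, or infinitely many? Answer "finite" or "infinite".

State s0 is reachable from the start and can reach an accepting state, and it lies on the cycle s0 → s2 → s0.
Traversing that cycle any number of times yields accepted strings of unbounded length, so the language is infinite.

infinite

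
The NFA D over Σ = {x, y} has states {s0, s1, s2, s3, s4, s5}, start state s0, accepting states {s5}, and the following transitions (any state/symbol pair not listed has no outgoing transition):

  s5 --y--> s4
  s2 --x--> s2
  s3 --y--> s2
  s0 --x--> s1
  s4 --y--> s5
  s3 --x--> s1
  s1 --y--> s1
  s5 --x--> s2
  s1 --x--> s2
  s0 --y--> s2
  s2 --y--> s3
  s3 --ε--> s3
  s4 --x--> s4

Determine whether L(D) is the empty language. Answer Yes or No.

The states reachable from the start state are {s0, s1, s2, s3}.
None of the accepting states {s5} is reachable, so no string is accepted and L(D) = ∅.

Yes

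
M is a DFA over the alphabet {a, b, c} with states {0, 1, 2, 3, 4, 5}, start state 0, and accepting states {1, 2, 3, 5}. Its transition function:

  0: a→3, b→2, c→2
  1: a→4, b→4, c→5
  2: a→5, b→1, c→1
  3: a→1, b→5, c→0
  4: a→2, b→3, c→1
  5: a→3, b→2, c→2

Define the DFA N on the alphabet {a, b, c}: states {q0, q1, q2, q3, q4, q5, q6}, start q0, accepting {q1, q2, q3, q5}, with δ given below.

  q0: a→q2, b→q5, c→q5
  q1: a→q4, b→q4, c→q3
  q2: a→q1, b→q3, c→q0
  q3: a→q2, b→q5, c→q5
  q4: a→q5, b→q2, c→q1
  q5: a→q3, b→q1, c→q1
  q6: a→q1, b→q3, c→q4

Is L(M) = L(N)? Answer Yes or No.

Exploring the product automaton M × N from the start pair (0, q0), following both machines on each input symbol, reaches 6 state pairs: (0, q0), (3, q2), (2, q5), (1, q1), (5, q3), (4, q4).
M accepts in {1, 2, 3, 5} and N accepts in {q1, q2, q3, q5}. In every reachable pair the two components are either both accepting — (3, q2), (2, q5), (1, q1), (5, q3) — or both non-accepting, so no string is accepted by exactly one of the machines: L(M) \ L(N) and L(N) \ L(M) are both empty.
Hence every string is accepted by M iff it is accepted by N, and the two languages coincide.

Yes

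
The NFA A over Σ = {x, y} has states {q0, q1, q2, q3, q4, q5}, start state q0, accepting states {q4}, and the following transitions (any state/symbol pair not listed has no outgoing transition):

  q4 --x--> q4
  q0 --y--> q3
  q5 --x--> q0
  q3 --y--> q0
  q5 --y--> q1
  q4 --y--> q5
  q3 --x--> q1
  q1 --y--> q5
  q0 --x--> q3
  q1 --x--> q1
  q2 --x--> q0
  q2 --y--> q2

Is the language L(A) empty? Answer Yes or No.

The states reachable from the start state are {q0, q1, q3, q5}.
None of the accepting states {q4} is reachable, so no string is accepted and L(A) = ∅.

Yes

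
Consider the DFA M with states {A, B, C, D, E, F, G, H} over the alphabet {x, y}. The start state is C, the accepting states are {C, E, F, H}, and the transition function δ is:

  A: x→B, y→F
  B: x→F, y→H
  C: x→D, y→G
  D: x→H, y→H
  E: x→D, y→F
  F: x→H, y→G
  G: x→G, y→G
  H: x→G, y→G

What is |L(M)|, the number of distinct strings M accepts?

3

The useful subgraph on states {C, D, H} is acyclic, so L(M) is finite; the longest accepting path visits 3 useful states, giving maximum string length 2.
Counting accepting paths from C by length: 1 of length 0, 2 of length 2. Total 3.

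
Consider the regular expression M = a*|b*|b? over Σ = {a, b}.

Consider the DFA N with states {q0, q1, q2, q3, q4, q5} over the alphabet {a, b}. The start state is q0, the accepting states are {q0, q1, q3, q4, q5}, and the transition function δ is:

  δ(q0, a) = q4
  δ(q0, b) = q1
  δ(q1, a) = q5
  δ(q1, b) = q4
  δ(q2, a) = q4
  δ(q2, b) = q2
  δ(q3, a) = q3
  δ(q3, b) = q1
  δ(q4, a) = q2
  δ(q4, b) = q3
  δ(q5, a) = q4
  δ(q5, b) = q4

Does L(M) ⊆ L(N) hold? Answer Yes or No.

No

The string aa is in L(M) but not in L(N).
So L(M) ⊄ L(N).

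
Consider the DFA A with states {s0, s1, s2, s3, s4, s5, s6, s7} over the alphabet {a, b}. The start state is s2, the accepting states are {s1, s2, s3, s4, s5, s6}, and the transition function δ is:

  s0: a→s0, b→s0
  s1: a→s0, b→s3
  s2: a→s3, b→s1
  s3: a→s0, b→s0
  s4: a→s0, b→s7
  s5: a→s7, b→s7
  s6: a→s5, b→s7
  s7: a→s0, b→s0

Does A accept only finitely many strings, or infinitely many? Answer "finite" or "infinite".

finite

The useful states (reachable from s2 and able to reach an accepting state) are {s1, s2, s3}.
Restricted to these states the transition graph has no cycle, so every accepting path has bounded length and L is finite.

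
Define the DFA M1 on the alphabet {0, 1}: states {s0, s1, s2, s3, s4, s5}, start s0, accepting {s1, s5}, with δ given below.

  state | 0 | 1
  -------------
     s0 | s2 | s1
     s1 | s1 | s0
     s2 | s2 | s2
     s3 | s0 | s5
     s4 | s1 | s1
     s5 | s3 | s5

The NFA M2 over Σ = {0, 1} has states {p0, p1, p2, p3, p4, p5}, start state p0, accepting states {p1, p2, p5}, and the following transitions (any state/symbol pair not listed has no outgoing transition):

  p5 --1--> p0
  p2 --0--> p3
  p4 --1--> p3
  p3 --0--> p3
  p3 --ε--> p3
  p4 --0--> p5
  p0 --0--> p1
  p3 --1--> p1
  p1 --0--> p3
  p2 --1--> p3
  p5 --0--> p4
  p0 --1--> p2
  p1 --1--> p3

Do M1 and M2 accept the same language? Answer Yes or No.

The string 10 is accepted by M1 but rejected by M2.
So L(M1) ≠ L(M2).

No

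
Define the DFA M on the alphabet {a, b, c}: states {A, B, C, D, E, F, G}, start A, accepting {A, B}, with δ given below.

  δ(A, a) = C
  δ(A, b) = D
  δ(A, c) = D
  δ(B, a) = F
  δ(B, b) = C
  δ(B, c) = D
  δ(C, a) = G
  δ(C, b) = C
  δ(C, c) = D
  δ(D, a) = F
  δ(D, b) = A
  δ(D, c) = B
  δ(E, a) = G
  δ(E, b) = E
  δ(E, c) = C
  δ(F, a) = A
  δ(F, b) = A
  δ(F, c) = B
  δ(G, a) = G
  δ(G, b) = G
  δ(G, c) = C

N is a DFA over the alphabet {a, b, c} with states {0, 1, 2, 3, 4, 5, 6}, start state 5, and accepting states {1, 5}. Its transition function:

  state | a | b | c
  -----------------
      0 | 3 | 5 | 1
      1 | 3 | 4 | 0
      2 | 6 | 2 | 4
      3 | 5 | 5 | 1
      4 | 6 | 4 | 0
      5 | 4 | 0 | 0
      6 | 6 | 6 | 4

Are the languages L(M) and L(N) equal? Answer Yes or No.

Exploring the product automaton M × N from the start pair (A, 5), following both machines on each input symbol, reaches 6 state pairs: (A, 5), (C, 4), (D, 0), (G, 6), (F, 3), (B, 1).
M accepts in {A, B} and N accepts in {1, 5}. In every reachable pair the two components are either both accepting — (A, 5), (B, 1) — or both non-accepting, so no string is accepted by exactly one of the machines: L(M) \ L(N) and L(N) \ L(M) are both empty.
Hence every string is accepted by M iff it is accepted by N, and the two languages coincide.

Yes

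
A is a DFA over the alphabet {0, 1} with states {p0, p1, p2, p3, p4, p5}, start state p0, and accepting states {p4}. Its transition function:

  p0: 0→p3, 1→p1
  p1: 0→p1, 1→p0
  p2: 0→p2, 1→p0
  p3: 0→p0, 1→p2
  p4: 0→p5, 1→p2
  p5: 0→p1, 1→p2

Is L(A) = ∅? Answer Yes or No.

Yes

The states reachable from the start state are {p0, p1, p2, p3}.
None of the accepting states {p4} is reachable, so no string is accepted and L(A) = ∅.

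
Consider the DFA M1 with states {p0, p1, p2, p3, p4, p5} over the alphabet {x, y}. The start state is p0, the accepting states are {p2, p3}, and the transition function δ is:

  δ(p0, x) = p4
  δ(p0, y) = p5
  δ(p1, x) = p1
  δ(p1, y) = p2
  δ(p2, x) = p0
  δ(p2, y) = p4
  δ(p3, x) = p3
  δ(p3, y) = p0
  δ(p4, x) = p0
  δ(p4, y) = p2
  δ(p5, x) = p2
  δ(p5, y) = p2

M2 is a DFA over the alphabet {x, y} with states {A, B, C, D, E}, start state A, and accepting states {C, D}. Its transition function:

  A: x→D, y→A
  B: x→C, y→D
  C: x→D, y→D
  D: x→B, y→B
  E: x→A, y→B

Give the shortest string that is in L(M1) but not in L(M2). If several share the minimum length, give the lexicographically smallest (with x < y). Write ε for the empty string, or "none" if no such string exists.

xy

The string xy is accepted by M1 but not by M2.
No shorter string lies in the difference, and xy is the lexicographically first length-2 string in L(M1) \ L(M2).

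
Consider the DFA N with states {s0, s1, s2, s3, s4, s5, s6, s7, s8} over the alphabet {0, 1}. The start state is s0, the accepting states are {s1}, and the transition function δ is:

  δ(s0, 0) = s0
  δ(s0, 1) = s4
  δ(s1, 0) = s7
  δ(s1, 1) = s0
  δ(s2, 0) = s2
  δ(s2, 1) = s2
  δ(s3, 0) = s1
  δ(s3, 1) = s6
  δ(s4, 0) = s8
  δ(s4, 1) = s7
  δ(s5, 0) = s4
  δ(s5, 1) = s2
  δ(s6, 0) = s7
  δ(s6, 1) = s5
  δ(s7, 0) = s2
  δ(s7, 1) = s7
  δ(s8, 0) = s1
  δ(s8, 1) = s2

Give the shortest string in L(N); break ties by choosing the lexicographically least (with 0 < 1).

100

A breadth-first search from s0 reaches an accepting state first via the path s0 → s4 → s8 → s1 on input 100.
No string of length < 3 is accepted (BFS exhausts all shorter strings without reaching an accepting state), and 100 is the lexicographically least accepting string of length 3.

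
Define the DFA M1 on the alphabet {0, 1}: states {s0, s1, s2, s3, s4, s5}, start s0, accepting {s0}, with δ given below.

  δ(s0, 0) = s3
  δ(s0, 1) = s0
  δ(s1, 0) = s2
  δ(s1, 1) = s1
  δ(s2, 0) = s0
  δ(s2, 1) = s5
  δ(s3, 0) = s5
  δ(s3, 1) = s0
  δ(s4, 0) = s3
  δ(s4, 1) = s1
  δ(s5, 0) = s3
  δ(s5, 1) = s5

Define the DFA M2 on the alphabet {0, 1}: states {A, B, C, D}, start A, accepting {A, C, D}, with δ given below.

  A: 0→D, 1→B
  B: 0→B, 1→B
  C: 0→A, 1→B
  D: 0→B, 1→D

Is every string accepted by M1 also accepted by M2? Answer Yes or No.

No

The string 1 is in L(M1) but not in L(M2).
So L(M1) ⊄ L(M2).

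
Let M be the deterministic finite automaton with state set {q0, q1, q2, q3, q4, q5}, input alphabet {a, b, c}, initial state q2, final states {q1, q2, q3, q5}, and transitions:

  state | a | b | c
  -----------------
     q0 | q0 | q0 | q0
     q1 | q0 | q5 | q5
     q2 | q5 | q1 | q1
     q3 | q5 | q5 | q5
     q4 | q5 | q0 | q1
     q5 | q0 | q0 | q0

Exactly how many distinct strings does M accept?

8

The useful subgraph on states {q1, q2, q5} is acyclic, so L(M) is finite; the longest accepting path visits 3 useful states, giving maximum string length 2.
Counting accepting paths from q2 by length: 1 of length 0, 3 of length 1, 4 of length 2. Total 8.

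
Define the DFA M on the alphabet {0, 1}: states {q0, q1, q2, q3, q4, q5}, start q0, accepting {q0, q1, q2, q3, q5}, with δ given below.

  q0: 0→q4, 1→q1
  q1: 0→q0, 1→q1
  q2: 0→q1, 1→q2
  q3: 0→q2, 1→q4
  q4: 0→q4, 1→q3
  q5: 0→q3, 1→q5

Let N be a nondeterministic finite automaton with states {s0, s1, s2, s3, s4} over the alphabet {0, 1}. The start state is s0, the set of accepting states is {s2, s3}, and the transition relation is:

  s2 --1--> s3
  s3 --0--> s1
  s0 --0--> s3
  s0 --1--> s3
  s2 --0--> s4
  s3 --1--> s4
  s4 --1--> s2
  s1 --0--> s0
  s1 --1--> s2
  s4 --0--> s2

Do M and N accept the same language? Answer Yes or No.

The empty string ε is accepted by M but rejected by N.
So L(M) ≠ L(N).

No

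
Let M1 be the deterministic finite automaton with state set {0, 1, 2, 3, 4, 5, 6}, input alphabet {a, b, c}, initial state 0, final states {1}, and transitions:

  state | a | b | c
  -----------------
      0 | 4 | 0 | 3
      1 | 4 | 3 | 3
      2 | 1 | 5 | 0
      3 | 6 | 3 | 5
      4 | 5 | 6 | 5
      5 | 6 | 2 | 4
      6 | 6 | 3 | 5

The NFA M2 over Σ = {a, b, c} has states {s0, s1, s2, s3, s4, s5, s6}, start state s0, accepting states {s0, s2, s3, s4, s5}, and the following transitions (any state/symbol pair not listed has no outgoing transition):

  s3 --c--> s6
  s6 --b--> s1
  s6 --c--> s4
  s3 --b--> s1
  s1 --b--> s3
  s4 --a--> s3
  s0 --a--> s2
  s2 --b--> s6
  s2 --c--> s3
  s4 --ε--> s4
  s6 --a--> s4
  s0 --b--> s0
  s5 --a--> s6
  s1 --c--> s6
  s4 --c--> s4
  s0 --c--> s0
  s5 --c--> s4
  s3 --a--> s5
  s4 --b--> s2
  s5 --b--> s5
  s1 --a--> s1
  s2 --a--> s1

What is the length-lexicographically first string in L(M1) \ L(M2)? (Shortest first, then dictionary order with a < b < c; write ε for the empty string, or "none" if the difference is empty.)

The string acba is accepted by M1 but not by M2.
No shorter string lies in the difference, and acba is the lexicographically first length-4 string in L(M1) \ L(M2).

acba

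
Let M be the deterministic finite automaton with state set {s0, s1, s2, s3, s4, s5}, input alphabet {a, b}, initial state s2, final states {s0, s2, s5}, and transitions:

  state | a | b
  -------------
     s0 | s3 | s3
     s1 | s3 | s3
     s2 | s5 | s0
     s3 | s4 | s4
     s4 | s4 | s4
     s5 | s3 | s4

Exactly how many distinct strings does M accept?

The useful subgraph on states {s0, s2, s5} is acyclic, so L(M) is finite; the longest accepting path visits 2 useful states, giving maximum string length 1.
Counting accepting paths from s2 by length: 1 of length 0, 2 of length 1. Total 3.

3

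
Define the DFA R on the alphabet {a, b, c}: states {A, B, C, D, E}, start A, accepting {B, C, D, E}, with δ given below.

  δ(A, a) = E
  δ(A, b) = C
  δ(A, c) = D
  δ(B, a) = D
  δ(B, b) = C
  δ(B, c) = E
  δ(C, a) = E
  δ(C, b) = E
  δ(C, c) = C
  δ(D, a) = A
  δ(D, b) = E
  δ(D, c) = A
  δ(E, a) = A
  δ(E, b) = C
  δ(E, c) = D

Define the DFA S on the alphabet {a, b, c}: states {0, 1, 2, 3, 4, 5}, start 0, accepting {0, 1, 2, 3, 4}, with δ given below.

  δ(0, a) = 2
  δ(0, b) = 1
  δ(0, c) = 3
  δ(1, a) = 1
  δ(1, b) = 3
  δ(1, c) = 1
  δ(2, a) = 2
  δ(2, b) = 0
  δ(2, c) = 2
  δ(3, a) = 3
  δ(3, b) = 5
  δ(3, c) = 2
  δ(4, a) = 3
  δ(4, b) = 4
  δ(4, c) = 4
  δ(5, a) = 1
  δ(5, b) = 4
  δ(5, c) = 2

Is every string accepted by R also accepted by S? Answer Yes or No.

The string cb is in L(R) but not in L(S).
So L(R) ⊄ L(S).

No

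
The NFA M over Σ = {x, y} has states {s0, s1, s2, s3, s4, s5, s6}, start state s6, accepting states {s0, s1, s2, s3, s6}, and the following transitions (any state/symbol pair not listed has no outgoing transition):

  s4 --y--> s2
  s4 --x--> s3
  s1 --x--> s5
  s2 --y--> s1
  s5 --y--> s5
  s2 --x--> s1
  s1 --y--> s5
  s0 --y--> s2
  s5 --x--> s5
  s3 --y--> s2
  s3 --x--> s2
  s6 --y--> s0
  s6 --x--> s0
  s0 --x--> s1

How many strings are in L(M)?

11

The useful subgraph on states {s0, s1, s2, s6} is acyclic, so L(M) is finite; the longest accepting path visits 4 useful states, giving maximum string length 3.
Counting accepting paths from s6 by length: 1 of length 0, 2 of length 1, 4 of length 2, 4 of length 3. Total 11.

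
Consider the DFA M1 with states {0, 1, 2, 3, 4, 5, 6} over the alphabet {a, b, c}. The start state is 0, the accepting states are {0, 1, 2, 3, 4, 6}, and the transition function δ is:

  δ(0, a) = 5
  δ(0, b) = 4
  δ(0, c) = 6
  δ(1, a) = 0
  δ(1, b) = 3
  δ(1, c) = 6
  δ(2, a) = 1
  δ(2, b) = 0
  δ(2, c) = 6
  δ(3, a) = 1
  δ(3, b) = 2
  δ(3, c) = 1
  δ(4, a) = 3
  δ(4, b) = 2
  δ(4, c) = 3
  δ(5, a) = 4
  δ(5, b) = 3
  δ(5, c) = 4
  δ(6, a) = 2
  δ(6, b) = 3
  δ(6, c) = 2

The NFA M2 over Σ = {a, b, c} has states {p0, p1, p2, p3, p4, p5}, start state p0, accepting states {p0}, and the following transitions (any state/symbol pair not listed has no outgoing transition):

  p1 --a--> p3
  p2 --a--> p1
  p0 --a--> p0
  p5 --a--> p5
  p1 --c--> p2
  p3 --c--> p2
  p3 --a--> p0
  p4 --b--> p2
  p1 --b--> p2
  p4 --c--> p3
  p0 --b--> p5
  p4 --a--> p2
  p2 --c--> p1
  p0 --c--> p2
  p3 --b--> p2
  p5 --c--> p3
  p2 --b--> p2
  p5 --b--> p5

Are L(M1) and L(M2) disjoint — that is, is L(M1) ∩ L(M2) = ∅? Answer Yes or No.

The empty string ε is accepted by both M1 and M2.
Hence L(M1) ∩ L(M2) ≠ ∅.

No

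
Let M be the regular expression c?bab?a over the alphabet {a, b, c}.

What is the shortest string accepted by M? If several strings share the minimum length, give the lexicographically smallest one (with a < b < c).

By inspection of the expression, no string of length less than 3 matches, and baa is the lexicographically first match of length 3.

baa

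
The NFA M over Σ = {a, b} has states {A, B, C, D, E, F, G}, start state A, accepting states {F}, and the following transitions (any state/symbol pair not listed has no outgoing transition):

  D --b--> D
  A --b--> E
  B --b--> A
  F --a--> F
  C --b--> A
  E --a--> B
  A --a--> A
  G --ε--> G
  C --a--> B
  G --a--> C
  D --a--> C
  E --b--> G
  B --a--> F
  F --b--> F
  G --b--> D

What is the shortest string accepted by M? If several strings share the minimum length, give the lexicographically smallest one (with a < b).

A breadth-first search from A reaches an accepting state first via the path A → E → B → F on input baa.
No string of length < 3 is accepted (BFS exhausts all shorter strings without reaching an accepting state), and baa is the lexicographically least accepting string of length 3.

baa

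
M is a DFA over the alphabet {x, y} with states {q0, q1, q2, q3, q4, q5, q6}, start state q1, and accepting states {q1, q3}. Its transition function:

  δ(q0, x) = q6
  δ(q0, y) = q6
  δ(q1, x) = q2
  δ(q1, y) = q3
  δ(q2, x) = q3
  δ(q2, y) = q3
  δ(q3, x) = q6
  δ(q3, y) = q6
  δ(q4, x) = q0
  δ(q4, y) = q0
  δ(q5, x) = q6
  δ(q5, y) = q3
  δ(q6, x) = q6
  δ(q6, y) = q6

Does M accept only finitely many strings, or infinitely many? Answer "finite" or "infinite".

finite

The useful states (reachable from q1 and able to reach an accepting state) are {q1, q2, q3}.
Restricted to these states the transition graph has no cycle, so every accepting path has bounded length and L is finite.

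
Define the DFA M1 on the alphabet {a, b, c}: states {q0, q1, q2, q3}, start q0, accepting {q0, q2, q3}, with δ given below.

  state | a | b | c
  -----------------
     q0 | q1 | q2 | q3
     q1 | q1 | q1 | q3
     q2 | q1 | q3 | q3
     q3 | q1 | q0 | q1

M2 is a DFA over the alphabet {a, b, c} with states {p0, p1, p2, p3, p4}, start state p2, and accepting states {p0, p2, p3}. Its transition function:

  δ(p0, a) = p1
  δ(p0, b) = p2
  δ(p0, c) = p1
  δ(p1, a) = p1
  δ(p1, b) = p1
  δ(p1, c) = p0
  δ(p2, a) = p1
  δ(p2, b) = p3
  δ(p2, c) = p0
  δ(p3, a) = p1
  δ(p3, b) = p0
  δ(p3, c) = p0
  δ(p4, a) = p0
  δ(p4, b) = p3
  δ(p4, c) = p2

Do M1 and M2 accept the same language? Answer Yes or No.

Yes

Exploring the product automaton M1 × M2 from the start pair (q0, p2), following both machines on each input symbol, reaches 4 state pairs: (q0, p2), (q1, p1), (q2, p3), (q3, p0).
M1 accepts in {q0, q2, q3} and M2 accepts in {p0, p2, p3}. In every reachable pair the two components are either both accepting — (q0, p2), (q2, p3), (q3, p0) — or both non-accepting, so no string is accepted by exactly one of the machines: L(M1) \ L(M2) and L(M2) \ L(M1) are both empty.
Hence every string is accepted by M1 iff it is accepted by M2, and the two languages coincide.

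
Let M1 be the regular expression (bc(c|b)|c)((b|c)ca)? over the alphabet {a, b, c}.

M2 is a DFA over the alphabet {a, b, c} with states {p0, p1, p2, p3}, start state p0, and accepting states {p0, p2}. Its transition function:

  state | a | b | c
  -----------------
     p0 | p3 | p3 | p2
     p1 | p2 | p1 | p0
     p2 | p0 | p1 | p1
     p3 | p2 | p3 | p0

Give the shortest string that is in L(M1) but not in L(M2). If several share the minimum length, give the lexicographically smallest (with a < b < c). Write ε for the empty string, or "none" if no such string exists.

bcb

The string bcb is accepted by M1 but not by M2.
No shorter string lies in the difference, and bcb is the lexicographically first length-3 string in L(M1) \ L(M2).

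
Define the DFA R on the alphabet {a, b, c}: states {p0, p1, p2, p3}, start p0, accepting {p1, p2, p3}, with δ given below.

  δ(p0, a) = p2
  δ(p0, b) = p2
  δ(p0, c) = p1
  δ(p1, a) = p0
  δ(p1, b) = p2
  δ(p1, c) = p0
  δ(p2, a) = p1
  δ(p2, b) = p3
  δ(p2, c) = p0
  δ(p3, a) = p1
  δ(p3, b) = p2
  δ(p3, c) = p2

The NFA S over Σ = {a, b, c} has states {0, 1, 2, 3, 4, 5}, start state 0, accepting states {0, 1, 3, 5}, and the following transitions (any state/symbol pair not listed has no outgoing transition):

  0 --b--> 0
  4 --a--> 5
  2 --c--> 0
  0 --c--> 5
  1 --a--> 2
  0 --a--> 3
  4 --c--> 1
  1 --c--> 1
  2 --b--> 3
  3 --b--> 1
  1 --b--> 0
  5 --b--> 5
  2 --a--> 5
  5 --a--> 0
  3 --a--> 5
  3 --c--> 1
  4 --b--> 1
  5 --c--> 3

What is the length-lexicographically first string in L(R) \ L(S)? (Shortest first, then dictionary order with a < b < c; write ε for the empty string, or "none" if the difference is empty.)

The string aba is accepted by R but not by S.
No shorter string lies in the difference, and aba is the lexicographically first length-3 string in L(R) \ L(S).

aba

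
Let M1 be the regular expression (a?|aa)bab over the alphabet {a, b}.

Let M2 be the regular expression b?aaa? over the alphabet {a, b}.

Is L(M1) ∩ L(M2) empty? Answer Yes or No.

Yes

Converting the expression M1 to a DFA (subset construction, then merging equivalent states) gives the minimal DFA with states {r0, r1, r2, r3, r4, r5, r6}, start state r0, accepting states {r6} and transitions r0: a→r1, b→r2; r1: a→r3, b→r2; r2: a→r4, b→r5; r3: a→r5, b→r2; r4: a→r5, b→r6; r5: a→r5, b→r5; r6: a→r5, b→r5.
Converting the expression M2 to a DFA (subset construction, then merging equivalent states) gives the minimal DFA with states {t0, t1, t2, t3, t4, t5}, start state t0, accepting states {t3, t5} and transitions t0: a→t1, b→t2; t1: a→t3, b→t4; t2: a→t1, b→t4; t3: a→t5, b→t4; t4: a→t4, b→t4; t5: a→t4, b→t4.
Exploring the product automaton M1 × M2 from the start pair (r0, t0), following both machines on each input symbol, reaches 11 state pairs: (r0, t0), (r1, t1), (r2, t2), (r3, t3), (r2, t4), (r4, t1), (r5, t4), (r5, t5), (r4, t4), (r5, t3), (r6, t4).
M1 accepts in {r6} and M2 accepts in {t3, t5}; no reachable pair has both components accepting, so no string drives both machines to acceptance simultaneously and L(M1) ∩ L(M2) = ∅.
So no string is accepted by both, and the intersection is empty.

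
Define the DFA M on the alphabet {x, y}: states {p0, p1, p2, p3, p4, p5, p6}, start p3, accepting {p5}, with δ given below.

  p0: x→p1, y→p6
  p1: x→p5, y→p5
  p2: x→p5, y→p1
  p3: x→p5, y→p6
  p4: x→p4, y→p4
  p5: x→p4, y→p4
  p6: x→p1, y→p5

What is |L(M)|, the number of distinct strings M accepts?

4

The useful subgraph on states {p1, p3, p5, p6} is acyclic, so L(M) is finite; the longest accepting path visits 4 useful states, giving maximum string length 3.
Counting accepting paths from p3 by length: 1 of length 1, 1 of length 2, 2 of length 3. Total 4.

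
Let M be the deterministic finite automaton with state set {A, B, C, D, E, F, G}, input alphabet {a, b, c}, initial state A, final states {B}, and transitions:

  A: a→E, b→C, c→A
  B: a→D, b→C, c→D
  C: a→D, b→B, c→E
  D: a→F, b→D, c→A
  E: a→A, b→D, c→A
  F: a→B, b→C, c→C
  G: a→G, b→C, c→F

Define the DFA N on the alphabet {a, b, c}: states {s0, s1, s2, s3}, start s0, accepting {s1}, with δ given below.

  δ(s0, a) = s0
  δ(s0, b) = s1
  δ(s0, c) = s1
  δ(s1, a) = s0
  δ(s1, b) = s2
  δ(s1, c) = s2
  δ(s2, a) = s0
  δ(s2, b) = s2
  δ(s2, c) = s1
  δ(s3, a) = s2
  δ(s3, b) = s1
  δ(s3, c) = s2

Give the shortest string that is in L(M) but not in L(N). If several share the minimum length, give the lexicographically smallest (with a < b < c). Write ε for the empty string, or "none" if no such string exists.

bb

The string bb is accepted by M but not by N.
No shorter string lies in the difference, and bb is the lexicographically first length-2 string in L(M) \ L(N).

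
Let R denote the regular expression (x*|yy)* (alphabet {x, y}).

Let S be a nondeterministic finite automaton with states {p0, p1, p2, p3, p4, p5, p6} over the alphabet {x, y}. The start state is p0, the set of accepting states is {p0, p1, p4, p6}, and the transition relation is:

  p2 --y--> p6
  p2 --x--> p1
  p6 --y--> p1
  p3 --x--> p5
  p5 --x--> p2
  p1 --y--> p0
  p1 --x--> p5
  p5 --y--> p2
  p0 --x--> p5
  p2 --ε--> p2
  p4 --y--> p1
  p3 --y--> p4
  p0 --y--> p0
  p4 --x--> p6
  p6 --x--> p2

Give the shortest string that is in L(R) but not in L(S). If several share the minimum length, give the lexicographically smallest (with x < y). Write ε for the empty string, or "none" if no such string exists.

x

The string x is accepted by R but not by S.
No shorter string lies in the difference, and x is the lexicographically first length-1 string in L(R) \ L(S).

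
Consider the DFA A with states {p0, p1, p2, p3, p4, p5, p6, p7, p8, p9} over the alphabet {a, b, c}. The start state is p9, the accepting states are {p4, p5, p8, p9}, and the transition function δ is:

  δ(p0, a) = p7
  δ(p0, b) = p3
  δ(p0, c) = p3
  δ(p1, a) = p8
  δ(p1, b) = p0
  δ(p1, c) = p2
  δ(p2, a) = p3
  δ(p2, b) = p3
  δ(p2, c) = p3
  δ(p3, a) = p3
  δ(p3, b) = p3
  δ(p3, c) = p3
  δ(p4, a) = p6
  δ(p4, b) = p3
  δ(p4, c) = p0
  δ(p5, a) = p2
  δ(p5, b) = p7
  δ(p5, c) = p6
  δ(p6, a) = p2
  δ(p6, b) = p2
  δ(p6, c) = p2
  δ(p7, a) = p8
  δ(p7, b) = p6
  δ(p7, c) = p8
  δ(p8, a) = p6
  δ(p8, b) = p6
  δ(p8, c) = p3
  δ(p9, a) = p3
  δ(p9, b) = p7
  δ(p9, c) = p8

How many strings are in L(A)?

4

The useful subgraph on states {p7, p8, p9} is acyclic, so L(A) is finite; the longest accepting path visits 3 useful states, giving maximum string length 2.
Counting accepting paths from p9 by length: 1 of length 0, 1 of length 1, 2 of length 2. Total 4.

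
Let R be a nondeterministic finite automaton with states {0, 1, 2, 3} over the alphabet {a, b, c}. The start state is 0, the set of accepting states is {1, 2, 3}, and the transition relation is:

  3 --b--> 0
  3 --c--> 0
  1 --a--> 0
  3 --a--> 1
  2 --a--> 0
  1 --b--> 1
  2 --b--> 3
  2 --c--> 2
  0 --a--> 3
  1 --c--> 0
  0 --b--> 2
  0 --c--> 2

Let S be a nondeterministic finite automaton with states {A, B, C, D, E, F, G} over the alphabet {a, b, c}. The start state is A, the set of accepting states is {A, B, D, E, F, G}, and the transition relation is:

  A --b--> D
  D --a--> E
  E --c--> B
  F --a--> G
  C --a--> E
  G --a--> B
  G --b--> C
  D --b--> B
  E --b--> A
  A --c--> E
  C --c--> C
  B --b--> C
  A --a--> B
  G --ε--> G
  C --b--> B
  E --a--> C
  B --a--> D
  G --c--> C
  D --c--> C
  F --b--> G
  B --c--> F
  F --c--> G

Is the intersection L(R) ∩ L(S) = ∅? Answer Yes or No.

No

The string a is accepted by both R and S.
Hence L(R) ∩ L(S) ≠ ∅.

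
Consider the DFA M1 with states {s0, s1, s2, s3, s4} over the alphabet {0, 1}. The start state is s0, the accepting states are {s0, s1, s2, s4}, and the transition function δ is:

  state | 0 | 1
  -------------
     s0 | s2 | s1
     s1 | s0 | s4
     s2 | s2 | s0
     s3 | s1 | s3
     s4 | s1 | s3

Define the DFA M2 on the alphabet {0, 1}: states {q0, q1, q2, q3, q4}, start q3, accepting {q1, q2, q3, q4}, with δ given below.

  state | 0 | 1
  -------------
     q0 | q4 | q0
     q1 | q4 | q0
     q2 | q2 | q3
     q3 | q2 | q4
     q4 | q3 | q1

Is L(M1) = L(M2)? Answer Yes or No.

Exploring the product automaton M1 × M2 from the start pair (s0, q3), following both machines on each input symbol, reaches 5 state pairs: (s0, q3), (s2, q2), (s1, q4), (s4, q1), (s3, q0).
M1 accepts in {s0, s1, s2, s4} and M2 accepts in {q1, q2, q3, q4}. In every reachable pair the two components are either both accepting — (s0, q3), (s2, q2), (s1, q4), (s4, q1) — or both non-accepting, so no string is accepted by exactly one of the machines: L(M1) \ L(M2) and L(M2) \ L(M1) are both empty.
Hence every string is accepted by M1 iff it is accepted by M2, and the two languages coincide.

Yes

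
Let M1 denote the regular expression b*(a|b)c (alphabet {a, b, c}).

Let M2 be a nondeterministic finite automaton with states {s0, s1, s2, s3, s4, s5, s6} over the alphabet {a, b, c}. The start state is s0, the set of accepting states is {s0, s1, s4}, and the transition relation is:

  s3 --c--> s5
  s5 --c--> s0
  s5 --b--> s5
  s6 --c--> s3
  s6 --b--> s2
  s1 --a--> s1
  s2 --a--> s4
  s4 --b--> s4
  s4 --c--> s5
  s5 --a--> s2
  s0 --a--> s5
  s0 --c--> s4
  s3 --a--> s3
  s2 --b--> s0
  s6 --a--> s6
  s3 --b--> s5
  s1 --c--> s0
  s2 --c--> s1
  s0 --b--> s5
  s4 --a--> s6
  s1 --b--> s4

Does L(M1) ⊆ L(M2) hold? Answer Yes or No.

Yes

Converting the expression M1 to a DFA (subset construction, then merging equivalent states) gives the minimal DFA with states {r0, r1, r2, r3, r4}, start state r0, accepting states {r4} and transitions r0: a→r1, b→r2, c→r3; r1: a→r3, b→r3, c→r4; r2: a→r1, b→r2, c→r4; r3: a→r3, b→r3, c→r3; r4: a→r3, b→r3, c→r3.
Exploring the product automaton M1 × M2 from the start pair (r0, s0), following both machines on each input symbol, reaches 13 state pairs: (r0, s0), (r1, s5), (r2, s5), (r3, s4), (r3, s2), (r3, s5), (r4, s0), (r1, s2), (r3, s6), (r3, s0), (r3, s1), (r4, s1), (r3, s3).
M1 accepts in {r4} and M2 accepts in {s0, s1, s4}. The reachable pairs whose M1-component is accepting are (r4, s0), (r4, s1); in each of them the M2-component is accepting too, so the product for L(M1) \ L(M2) (M1-component accepting, M2-component rejecting) has no reachable accepting pair and the difference is empty.
Hence every string in L(M1) is also in L(M2).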